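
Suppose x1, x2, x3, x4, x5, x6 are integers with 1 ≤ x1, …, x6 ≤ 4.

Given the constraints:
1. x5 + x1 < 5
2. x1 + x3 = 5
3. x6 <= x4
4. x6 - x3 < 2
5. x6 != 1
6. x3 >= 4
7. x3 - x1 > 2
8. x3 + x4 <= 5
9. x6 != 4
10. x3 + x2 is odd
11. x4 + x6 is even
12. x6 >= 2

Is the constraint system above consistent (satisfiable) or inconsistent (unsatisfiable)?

From constraint 6: x3 ≥ 4. From constraints 3 and 12: x4 ≥ x6 ≥ 2. Hence x3 + x4 ≥ 6. But constraint 8 requires x3 + x4 ≤ 5, and 5 < 6. Contradiction.

Unsatisfiable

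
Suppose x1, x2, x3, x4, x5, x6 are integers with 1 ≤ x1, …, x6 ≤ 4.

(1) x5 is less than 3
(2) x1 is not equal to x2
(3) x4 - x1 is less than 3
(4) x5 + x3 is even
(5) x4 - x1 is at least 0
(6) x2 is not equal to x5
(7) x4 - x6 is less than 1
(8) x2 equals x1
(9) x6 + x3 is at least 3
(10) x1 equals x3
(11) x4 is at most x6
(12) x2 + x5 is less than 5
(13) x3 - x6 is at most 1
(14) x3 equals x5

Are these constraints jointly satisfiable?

Unsatisfiable

From constraints 8, 10, and 14, x2 = x1 = x3 = x5, so x2 = x5. But constraint 6 says x2 ≠ x5. Contradiction.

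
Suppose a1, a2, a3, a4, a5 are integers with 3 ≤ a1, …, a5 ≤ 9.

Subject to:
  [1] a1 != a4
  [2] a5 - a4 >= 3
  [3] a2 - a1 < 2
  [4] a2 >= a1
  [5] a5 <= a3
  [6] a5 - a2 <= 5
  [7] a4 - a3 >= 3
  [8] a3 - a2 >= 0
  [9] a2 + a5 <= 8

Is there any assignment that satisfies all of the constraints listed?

Constraints 2, 6, 7, and 8 give a3 − a2 ≥ 0, a2 − a5 ≥ -5, a5 − a4 ≥ 3, a4 − a3 ≥ 3.
Adding all 4 inequalities: the left sides telescope to 0, and the right sides sum to 0 + (-5) + 3 + 3 = 1. So 0 ≥ 1, which is false.

Unsatisfiable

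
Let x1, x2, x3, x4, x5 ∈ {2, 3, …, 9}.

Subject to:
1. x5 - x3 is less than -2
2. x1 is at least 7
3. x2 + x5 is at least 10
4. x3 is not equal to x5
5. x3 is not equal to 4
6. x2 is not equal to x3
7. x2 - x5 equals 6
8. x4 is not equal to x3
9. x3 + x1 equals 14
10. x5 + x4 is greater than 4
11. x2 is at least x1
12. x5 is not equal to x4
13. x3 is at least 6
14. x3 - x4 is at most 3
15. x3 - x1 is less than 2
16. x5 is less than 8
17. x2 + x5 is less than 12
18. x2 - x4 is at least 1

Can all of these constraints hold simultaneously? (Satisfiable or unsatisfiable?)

One satisfying assignment is x1 = 7, x2 = 8, x3 = 7, x4 = 4, x5 = 2.
For the less obvious constraints — constraint 1: x5 - x3 = -5; constraint 3: x2 + x5 = 10 — and the others hold by inspection.

Satisfiable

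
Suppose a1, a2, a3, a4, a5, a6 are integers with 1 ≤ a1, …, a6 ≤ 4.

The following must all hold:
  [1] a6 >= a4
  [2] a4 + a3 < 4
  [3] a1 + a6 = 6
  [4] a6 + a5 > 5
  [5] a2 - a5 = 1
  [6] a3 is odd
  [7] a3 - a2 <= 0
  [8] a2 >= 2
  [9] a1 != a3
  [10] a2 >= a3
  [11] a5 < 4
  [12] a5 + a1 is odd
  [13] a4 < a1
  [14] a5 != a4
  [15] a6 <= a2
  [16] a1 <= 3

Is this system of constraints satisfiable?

Satisfiable

Setting (a1, a2, a3, a4, a5, a6) = (2, 4, 1, 1, 3, 4) satisfies everything: constraint 2: a4 + a3 = 2; constraint 3: a1 + a6 = 6, and the others follow.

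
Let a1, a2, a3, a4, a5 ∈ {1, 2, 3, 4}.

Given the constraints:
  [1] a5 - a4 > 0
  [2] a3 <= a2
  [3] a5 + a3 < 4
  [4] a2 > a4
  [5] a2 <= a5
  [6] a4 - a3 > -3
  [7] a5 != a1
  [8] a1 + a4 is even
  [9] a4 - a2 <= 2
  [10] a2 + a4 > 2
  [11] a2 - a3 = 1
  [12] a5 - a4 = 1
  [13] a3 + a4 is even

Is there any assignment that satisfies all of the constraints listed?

Satisfiable

One satisfying assignment is a1 = 1, a2 = 2, a3 = 1, a4 = 1, a5 = 2.
For the less obvious constraints — constraint 1: a5 - a4 = 1; constraint 3: a5 + a3 = 3 — and the others hold by inspection.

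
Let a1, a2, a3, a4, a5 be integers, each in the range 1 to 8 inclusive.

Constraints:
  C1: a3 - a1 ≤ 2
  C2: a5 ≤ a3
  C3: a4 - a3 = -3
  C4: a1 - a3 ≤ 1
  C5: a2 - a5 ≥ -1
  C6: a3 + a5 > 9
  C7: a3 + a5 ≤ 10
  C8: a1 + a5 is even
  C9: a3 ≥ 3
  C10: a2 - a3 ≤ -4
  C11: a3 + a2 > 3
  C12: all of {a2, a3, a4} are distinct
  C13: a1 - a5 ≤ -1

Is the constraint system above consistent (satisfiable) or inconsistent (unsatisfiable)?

Unsatisfiable

Constraints 1, 5, 10, and 13 give a5 − a1 ≥ 1, a1 − a3 ≥ -2, a3 − a2 ≥ 4, a2 − a5 ≥ -1.
Adding all 4 inequalities: the left sides telescope to 0, and the right sides sum to 1 + (-2) + 4 + (-1) = 2. So 0 ≥ 2, which is false.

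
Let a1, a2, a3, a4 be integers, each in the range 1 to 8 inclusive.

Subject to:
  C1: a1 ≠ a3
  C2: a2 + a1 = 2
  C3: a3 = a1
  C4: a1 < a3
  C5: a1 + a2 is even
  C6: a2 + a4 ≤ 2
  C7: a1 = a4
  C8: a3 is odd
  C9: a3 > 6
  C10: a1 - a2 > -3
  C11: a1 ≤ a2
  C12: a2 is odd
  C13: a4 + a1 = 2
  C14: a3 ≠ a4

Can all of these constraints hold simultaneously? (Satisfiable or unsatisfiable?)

From constraints 3 and 7, a3 = a1 = a4, so a3 = a4. But constraint 14 says a3 ≠ a4. Contradiction.

Unsatisfiable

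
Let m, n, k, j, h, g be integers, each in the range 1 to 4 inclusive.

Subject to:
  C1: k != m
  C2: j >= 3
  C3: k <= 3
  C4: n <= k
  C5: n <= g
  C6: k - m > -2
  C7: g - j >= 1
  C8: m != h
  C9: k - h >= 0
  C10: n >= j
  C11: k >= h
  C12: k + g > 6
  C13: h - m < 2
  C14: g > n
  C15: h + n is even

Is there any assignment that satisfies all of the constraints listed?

Satisfiable

One satisfying assignment is m = 4, n = 3, k = 3, j = 3, h = 3, g = 4.
For the less obvious constraints — constraint 6: k - m = -1; constraint 7: g - j = 1; constraint 9: k - h = 0 — and the others hold by inspection.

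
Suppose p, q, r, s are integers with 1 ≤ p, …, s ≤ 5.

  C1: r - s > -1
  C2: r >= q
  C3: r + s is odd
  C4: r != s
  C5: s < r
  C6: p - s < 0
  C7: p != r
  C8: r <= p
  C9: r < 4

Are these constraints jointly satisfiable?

Constraints 5, 6, and 8 give r ≤ p, p < s, s < r. Chaining: r ≤ p < s < r, which forces r < r — impossible.

Unsatisfiable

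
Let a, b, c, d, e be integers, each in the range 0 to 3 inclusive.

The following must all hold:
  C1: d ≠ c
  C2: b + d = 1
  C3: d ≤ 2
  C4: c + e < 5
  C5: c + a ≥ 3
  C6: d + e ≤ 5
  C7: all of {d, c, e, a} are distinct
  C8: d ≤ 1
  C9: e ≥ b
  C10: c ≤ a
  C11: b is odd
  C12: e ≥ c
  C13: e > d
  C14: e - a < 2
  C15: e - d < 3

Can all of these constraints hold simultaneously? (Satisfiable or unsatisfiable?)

Try a = 3, b = 1, c = 1, d = 0, e = 2.
Check constraint 2: b + d = 1; constraint 4: c + e = 3. The remaining constraints are straightforward to verify.

Satisfiable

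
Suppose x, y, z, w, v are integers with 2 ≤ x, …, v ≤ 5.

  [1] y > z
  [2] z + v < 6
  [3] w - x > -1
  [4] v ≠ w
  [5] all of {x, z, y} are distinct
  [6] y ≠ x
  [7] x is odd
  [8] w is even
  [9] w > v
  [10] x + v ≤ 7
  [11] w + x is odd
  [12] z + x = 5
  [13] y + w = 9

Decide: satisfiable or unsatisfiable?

Setting (x, y, z, w, v) = (3, 5, 2, 4, 2) satisfies everything: constraint 2: z + v = 4; constraint 3: w - x = 1, and the others follow.

Satisfiable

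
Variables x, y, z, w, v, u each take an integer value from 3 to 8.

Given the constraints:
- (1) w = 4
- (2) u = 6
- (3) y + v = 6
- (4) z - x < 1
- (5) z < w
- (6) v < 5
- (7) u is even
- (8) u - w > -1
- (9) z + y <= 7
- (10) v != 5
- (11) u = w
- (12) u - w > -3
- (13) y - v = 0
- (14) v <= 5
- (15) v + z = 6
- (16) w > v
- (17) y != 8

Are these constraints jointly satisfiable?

Unsatisfiable

Constraint 2 fixes u = 6 and constraint 1 fixes w = 4, but constraint 11 requires u = w. Since 6 ≠ 4, contradiction.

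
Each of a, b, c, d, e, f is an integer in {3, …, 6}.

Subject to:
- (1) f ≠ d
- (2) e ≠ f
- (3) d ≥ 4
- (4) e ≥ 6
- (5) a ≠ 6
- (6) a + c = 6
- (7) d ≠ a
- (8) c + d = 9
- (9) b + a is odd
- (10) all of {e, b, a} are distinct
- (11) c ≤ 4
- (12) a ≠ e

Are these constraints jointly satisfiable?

One satisfying assignment is a = 3, b = 4, c = 3, d = 6, e = 6, f = 4.
For the less obvious constraints — constraint 6: a + c = 6; constraint 8: c + d = 9 — and the others hold by inspection.

Satisfiable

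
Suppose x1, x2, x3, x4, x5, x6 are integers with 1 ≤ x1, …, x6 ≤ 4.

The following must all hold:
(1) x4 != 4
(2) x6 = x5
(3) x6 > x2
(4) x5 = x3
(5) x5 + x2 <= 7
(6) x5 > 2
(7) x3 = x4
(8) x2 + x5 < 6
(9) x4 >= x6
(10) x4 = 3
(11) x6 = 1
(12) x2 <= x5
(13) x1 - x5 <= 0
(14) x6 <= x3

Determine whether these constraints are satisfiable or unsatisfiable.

Constraint 11 fixes x6 = 1 and constraint 10 fixes x4 = 3. Constraints 2, 4, and 7 give x6 = x5 = x3 = x4, so x6 = x4. But 1 ≠ 3 — contradiction.

Unsatisfiable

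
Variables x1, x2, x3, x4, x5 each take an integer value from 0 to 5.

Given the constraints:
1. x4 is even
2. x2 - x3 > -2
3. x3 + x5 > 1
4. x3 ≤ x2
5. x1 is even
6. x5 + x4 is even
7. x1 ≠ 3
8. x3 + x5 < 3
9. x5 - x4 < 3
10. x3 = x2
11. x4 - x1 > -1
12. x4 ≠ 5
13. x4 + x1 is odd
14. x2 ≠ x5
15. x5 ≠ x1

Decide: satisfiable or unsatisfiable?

Constraint 1 makes x4 even and constraint 5 makes x1 even, so x4 + x1 must be even. Constraint 13 says x4 + x1 is odd — contradiction.

Unsatisfiable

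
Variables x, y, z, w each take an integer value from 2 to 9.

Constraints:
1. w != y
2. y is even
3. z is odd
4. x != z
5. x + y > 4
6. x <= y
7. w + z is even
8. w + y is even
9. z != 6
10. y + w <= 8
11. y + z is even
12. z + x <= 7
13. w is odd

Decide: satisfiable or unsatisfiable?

Constraint 2 makes y even and constraint 3 makes z odd, so y + z must be odd. Constraint 11 says y + z is even — contradiction.

Unsatisfiable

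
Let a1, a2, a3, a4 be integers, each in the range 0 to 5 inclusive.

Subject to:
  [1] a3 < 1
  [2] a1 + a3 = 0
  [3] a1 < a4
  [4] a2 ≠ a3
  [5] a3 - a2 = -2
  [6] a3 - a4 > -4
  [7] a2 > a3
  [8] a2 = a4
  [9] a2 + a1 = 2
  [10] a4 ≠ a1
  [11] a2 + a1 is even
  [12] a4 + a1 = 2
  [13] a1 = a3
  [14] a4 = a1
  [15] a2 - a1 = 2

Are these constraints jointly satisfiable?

From constraints 8, 13, and 14, a2 = a4 = a1 = a3, so a2 = a3. But constraint 4 says a2 ≠ a3. Contradiction.

Unsatisfiable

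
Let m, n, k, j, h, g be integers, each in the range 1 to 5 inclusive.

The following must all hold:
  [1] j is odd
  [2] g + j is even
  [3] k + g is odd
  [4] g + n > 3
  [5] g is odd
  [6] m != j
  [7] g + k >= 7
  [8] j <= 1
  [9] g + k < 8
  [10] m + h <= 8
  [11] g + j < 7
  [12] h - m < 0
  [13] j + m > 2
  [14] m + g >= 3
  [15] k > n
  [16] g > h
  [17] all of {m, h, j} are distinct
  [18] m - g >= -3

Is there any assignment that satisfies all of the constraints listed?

Take m = 3, n = 2, k = 4, j = 1, h = 2, g = 3. Then constraint 4: g + n = 5; constraint 7: g + k = 7, and every other listed constraint is also met.

Satisfiable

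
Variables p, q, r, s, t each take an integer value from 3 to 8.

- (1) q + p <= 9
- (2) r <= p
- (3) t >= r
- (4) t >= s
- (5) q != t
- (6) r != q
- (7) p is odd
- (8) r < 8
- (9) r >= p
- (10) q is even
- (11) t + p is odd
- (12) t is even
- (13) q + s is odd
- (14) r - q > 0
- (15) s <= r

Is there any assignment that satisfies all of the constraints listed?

Satisfiable

Setting (p, q, r, s, t) = (5, 4, 5, 5, 8) satisfies everything: constraint 1: q + p = 9; constraint 7: p = 5 is odd; constraint 14: r - q = 1, and the others follow.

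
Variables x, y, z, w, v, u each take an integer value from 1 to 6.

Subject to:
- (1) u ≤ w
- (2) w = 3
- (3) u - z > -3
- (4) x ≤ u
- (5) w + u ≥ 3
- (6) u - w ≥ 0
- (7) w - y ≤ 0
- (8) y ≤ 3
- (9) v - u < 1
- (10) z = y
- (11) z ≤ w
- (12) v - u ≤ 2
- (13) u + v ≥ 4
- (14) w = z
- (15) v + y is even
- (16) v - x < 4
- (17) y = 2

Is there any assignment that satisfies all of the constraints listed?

Constraint 2 fixes w = 3 and constraint 17 fixes y = 2. Constraints 10 and 14 give w = z = y, so w = y. But 3 ≠ 2 — contradiction.

Unsatisfiable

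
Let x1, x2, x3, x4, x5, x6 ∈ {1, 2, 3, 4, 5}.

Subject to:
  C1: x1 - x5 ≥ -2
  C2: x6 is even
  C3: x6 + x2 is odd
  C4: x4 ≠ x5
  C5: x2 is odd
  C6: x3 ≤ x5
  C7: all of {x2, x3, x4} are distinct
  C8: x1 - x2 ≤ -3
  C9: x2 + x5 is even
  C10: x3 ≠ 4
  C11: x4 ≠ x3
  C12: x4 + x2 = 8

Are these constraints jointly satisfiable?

One satisfying assignment is x1 = 2, x2 = 5, x3 = 1, x4 = 3, x5 = 1, x6 = 2.
For the less obvious constraints — constraint 1: x1 - x5 = 1; constraint 8: x1 - x2 = -3; constraint 12: x4 + x2 = 8 — and the others hold by inspection.

Satisfiable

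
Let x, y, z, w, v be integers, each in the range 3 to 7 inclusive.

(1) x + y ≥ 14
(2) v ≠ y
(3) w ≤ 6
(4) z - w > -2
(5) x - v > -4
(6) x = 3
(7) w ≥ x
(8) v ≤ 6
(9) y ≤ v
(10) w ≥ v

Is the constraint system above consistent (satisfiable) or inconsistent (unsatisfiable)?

Unsatisfiable

From constraints 3 and 7: x ≤ w ≤ 6. From constraints 8 and 9: y ≤ v ≤ 6. Hence x + y ≤ 12. But constraint 1 requires x + y ≥ 14, and 14 > 12. Contradiction.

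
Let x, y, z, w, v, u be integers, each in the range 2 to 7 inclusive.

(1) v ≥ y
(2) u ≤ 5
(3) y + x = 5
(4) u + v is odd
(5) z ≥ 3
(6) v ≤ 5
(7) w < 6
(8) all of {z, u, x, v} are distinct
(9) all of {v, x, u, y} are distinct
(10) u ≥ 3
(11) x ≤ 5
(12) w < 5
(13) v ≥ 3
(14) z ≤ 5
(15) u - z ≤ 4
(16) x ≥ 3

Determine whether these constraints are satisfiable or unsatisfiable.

Unsatisfiable

Constraints 2, 5, 6, 10, 11, 13, 14, and 16 confine each of z, u, x, v to the 3 values {3, …, 5}.
Constraint 8 requires all 4 of them to be distinct, but only 3 values are available — impossible by the pigeonhole principle.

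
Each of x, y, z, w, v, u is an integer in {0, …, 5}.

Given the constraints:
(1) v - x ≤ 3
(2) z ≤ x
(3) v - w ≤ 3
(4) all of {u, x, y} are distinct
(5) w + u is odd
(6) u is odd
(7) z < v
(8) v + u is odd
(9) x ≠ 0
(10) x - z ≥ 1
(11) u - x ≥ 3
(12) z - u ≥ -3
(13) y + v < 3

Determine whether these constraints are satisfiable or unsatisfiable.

Unsatisfiable

Constraints 10, 11, and 12 give z − u ≥ -3, u − x ≥ 3, x − z ≥ 1.
Adding all 3 inequalities: the left sides telescope to 0, and the right sides sum to (-3) + 3 + 1 = 1. So 0 ≥ 1, which is false.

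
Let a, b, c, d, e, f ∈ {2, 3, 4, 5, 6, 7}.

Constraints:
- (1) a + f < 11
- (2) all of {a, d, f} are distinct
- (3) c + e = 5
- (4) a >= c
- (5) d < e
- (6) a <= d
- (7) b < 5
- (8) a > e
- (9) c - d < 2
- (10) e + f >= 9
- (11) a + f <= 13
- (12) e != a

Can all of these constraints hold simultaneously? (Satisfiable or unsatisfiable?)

Unsatisfiable

Constraints 5, 6, and 8 give d < e, e < a, a ≤ d. Chaining: d < e < a ≤ d, which forces d < d — impossible.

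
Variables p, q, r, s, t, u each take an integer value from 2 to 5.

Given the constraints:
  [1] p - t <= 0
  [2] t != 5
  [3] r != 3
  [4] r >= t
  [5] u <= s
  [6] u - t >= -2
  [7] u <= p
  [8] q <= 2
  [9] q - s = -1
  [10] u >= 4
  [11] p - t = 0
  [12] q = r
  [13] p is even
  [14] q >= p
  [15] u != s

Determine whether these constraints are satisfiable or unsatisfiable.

Unsatisfiable

From constraints 7 and 10: p ≥ u and u ≥ 4, so p ≥ 4. From constraints 8 and 14: p ≤ q and q ≤ 2, so p ≤ 2. But 2 < 4, so no value of p works.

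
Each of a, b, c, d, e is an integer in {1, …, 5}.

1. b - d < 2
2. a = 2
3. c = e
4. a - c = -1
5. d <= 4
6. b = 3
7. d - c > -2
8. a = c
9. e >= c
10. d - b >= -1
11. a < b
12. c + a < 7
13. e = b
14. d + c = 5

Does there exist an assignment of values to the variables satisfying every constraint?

Unsatisfiable

Constraint 2 fixes a = 2 and constraint 6 fixes b = 3. Constraints 3, 8, and 13 give a = c = e = b, so a = b. But 2 ≠ 3 — contradiction.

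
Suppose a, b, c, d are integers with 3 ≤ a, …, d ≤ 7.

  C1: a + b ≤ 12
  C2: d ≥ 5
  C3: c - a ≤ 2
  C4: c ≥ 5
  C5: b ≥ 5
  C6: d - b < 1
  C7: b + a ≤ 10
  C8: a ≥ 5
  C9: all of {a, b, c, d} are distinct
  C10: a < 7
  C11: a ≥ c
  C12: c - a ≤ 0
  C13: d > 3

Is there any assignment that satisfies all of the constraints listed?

Unsatisfiable

Constraints 2, 4, 5, and 8 confine each of a, b, c, d to the 3 values {5, …, 7} (the domain already gives each ≤ 7).
Constraint 9 requires all 4 of them to be distinct, but only 3 values are available — impossible by the pigeonhole principle.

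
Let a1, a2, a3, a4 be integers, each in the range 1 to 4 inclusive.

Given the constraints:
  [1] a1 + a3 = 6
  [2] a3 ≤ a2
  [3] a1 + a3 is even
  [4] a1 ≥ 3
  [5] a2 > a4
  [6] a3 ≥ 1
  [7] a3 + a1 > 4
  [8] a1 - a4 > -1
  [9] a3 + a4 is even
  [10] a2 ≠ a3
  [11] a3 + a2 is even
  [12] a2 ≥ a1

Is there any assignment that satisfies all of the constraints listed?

Satisfiable

Try a1 = 4, a2 = 4, a3 = 2, a4 = 2.
Check constraint 1: a1 + a3 = 6; constraint 7: a3 + a1 = 6; constraint 8: a1 - a4 = 2. The remaining constraints are straightforward to verify.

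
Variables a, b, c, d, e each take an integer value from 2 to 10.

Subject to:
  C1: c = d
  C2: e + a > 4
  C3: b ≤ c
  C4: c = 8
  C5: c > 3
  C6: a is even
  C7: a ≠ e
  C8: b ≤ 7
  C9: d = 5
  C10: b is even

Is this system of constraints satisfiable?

Unsatisfiable

Constraint 4 fixes c = 8 and constraint 9 fixes d = 5, but constraint 1 requires c = d. Since 8 ≠ 5, contradiction.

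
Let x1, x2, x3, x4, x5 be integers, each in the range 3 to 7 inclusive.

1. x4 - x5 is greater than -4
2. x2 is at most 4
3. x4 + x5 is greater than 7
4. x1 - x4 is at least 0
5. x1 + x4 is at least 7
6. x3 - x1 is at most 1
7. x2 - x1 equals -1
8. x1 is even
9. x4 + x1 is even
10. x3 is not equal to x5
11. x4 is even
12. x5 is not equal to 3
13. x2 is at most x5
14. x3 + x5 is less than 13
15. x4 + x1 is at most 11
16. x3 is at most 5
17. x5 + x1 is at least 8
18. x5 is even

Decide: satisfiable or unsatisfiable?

One satisfying assignment is x1 = 4, x2 = 3, x3 = 5, x4 = 4, x5 = 6.
For the less obvious constraints — constraint 1: x4 - x5 = -2; constraint 3: x4 + x5 = 10 — and the others hold by inspection.

Satisfiable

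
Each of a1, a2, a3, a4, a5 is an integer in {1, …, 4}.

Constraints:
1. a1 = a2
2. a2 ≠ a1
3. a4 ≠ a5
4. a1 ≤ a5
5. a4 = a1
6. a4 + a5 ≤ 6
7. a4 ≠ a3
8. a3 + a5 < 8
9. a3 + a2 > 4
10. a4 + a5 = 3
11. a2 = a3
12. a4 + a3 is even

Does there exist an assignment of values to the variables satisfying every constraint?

Unsatisfiable

From constraints 1, 5, and 11, a4 = a1 = a2 = a3, so a4 = a3. But constraint 7 says a4 ≠ a3. Contradiction.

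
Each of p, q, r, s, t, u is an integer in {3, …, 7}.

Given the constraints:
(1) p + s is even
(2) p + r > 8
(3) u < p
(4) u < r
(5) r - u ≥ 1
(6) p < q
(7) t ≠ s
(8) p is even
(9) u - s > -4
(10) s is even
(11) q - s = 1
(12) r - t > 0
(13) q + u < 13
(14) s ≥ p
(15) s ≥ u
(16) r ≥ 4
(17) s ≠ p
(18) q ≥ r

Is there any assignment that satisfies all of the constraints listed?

Setting (p, q, r, s, t, u) = (4, 7, 6, 6, 4, 3) satisfies everything: constraint 2: p + r = 10; constraint 5: r - u = 3; constraint 9: u - s = -3, and the others follow.

Satisfiable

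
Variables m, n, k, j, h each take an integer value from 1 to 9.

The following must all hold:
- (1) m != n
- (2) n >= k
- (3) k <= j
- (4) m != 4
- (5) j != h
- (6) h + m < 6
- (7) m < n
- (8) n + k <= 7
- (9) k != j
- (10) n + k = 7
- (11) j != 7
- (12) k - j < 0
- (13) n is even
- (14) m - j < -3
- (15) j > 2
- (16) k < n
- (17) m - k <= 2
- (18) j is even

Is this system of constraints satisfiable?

One satisfying assignment is m = 2, n = 4, k = 3, j = 6, h = 2.
For the less obvious constraints — constraint 6: h + m = 4; constraint 8: n + k = 7; constraint 10: n + k = 7 — and the others hold by inspection.

Satisfiable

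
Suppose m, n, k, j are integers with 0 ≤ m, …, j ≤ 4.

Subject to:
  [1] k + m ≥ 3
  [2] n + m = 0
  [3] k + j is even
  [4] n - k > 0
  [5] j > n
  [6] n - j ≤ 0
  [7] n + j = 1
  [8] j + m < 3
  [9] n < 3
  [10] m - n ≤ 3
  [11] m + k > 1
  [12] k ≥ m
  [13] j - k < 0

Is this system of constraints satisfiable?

Constraints 4, 6, and 13 give k < n, n ≤ j, j < k. Chaining: k < n ≤ j < k, which forces k < k — impossible.

Unsatisfiable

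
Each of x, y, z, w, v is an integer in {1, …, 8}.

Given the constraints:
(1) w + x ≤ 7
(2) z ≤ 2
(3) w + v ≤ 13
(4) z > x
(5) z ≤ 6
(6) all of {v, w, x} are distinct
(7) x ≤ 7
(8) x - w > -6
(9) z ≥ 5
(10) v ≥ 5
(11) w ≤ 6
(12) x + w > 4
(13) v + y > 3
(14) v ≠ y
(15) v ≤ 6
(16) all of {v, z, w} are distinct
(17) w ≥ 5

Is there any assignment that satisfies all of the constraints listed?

Unsatisfiable

Constraints 5, 9, 10, 11, 15, and 17 confine each of v, z, w to the 2 values {5, 6}.
Constraint 16 requires all 3 of them to be distinct, but only 2 values are available — impossible by the pigeonhole principle.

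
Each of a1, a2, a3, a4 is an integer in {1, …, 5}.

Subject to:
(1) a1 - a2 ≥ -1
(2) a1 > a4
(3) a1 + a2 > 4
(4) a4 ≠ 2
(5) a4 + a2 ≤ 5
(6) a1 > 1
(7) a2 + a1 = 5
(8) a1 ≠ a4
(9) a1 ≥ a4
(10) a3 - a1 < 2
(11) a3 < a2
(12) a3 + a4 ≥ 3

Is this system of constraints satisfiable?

Setting (a1, a2, a3, a4) = (2, 3, 2, 1) satisfies everything: constraint 1: a1 - a2 = -1; constraint 3: a1 + a2 = 5; constraint 5: a4 + a2 = 4, and the others follow.

Satisfiable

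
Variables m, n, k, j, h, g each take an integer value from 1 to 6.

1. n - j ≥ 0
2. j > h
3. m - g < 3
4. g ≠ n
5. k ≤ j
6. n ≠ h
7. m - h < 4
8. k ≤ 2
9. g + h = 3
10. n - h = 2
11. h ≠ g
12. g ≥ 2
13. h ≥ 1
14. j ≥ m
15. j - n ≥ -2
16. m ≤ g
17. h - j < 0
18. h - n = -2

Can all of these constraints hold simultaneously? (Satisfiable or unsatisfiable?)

Satisfiable

Setting (m, n, k, j, h, g) = (2, 3, 1, 3, 1, 2) satisfies everything: constraint 1: n - j = 0; constraint 3: m - g = 0, and the others follow.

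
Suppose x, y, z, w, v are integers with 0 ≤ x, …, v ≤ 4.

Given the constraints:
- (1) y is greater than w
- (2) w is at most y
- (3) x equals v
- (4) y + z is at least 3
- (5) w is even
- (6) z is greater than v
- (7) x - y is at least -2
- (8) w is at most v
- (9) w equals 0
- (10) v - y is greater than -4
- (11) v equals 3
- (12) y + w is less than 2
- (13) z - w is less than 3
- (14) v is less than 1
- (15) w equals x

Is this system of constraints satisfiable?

Constraint 9 fixes w = 0 and constraint 11 fixes v = 3. Constraints 3 and 15 give w = x = v, so w = v. But 0 ≠ 3 — contradiction.

Unsatisfiable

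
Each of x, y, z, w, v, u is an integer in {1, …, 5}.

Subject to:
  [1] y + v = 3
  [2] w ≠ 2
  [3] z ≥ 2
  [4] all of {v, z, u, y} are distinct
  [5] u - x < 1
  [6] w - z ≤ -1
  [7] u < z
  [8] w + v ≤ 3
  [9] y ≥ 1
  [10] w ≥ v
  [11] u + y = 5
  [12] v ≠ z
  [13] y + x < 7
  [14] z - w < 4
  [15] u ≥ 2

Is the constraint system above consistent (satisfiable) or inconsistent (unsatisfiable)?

Satisfiable

Try x = 4, y = 2, z = 4, w = 1, v = 1, u = 3.
Check constraint 1: y + v = 3; constraint 5: u - x = -1; constraint 6: w - z = -3. The remaining constraints are straightforward to verify.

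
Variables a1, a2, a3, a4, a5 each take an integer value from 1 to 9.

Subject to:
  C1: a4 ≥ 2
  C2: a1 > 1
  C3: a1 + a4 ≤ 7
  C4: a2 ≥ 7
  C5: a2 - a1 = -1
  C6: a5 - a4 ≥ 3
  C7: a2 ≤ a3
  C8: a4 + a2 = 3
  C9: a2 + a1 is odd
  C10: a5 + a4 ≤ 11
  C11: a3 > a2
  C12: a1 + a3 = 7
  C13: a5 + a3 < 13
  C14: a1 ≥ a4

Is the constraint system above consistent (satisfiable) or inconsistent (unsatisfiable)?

From constraints 1 and 14: a1 ≥ a4 ≥ 2. From constraints 4 and 7: a3 ≥ a2 ≥ 7. Hence a1 + a3 ≥ 9. But constraint 12 requires a1 + a3 = 7, and 7 < 9. Contradiction.

Unsatisfiable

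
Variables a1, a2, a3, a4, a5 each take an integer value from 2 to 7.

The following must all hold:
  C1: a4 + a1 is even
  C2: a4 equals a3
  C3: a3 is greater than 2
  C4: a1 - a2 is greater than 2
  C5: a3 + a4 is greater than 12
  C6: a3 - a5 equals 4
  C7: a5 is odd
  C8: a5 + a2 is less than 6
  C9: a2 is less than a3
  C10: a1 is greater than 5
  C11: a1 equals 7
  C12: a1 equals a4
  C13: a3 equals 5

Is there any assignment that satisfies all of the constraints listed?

Unsatisfiable

Constraint 11 fixes a1 = 7 and constraint 13 fixes a3 = 5. Constraints 2 and 12 give a1 = a4 = a3, so a1 = a3. But 7 ≠ 5 — contradiction.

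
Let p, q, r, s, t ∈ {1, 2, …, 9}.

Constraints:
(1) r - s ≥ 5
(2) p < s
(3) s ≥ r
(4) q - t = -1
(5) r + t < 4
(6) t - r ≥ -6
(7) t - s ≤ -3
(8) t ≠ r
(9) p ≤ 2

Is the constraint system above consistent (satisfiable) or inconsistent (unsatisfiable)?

Unsatisfiable

Constraints 1, 6, and 7 give t − r ≥ -6, r − s ≥ 5, s − t ≥ 3.
Adding all 3 inequalities: the left sides telescope to 0, and the right sides sum to (-6) + 5 + 3 = 2. So 0 ≥ 2, which is false.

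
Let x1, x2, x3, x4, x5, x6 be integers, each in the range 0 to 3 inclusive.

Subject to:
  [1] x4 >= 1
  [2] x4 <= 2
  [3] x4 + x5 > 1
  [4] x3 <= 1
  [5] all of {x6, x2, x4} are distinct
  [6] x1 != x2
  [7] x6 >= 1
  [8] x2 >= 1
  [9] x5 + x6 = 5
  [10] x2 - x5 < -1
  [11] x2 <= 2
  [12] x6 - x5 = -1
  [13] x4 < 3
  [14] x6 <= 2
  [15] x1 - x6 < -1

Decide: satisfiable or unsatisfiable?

Unsatisfiable

Constraints 1, 2, 7, 8, 11, and 14 confine each of x6, x2, x4 to the 2 values {1, 2}.
Constraint 5 requires all 3 of them to be distinct, but only 2 values are available — impossible by the pigeonhole principle.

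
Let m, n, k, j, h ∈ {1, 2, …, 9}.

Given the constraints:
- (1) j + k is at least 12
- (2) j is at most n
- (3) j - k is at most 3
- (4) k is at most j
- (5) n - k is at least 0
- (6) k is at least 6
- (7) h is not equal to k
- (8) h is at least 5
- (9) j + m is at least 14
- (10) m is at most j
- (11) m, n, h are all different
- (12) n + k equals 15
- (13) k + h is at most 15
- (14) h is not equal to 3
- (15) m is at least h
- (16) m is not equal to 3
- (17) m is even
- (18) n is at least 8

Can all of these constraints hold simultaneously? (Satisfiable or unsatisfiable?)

One satisfying assignment is m = 6, n = 8, k = 7, j = 8, h = 5.
For the less obvious constraints — constraint 1: j + k = 15; constraint 3: j - k = 1; constraint 5: n - k = 1 — and the others hold by inspection.

Satisfiable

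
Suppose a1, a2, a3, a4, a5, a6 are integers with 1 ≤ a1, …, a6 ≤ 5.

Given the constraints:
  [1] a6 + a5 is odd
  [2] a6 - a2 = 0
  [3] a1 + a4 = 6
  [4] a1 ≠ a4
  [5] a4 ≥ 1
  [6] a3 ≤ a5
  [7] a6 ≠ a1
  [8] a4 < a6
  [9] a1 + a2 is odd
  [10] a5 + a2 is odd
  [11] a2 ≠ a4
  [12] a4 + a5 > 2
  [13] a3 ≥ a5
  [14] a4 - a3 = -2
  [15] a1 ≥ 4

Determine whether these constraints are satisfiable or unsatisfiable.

The assignment a1 = 5, a2 = 4, a3 = 3, a4 = 1, a5 = 3, a6 = 4 works:
  constraint 2 holds since a6 - a2 = 0.
  constraint 3 holds since a1 + a4 = 6.
The rest check out directly.

Satisfiable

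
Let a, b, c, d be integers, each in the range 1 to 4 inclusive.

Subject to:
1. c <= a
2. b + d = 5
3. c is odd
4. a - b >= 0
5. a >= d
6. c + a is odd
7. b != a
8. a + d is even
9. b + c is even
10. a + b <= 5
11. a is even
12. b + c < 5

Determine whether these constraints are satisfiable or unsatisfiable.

Satisfiable

One satisfying assignment is a = 4, b = 1, c = 3, d = 4.
For the less obvious constraints — constraint 2: b + d = 5; constraint 4: a - b = 3; constraint 10: a + b = 5 — and the others hold by inspection.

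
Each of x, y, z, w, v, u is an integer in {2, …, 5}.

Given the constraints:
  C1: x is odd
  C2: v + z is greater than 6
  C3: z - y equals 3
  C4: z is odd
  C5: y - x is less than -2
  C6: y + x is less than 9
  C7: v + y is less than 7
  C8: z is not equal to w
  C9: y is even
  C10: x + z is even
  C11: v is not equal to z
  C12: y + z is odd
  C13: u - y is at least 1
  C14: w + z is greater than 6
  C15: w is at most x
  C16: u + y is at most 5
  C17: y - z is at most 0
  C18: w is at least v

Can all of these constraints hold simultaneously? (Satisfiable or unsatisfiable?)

Satisfiable

One satisfying assignment is x = 5, y = 2, z = 5, w = 4, v = 3, u = 3.
For the less obvious constraints — constraint 2: v + z = 8; constraint 3: z - y = 3 — and the others hold by inspection.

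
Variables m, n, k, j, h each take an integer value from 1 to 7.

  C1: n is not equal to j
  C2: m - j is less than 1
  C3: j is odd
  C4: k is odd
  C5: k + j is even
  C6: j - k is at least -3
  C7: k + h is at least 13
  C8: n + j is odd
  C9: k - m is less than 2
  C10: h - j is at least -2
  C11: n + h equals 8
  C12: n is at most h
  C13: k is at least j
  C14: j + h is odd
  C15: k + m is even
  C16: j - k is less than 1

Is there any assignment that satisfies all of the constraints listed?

Satisfiable

Try m = 7, n = 2, k = 7, j = 7, h = 6.
Check constraint 2: m - j = 0; constraint 6: j - k = 0. The remaining constraints are straightforward to verify.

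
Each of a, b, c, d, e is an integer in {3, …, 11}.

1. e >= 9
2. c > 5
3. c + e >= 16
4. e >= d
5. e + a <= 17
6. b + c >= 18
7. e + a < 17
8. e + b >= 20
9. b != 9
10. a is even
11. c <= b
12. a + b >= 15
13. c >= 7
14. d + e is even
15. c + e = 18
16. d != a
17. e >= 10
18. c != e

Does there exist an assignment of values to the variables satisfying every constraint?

Try a = 4, b = 11, c = 7, d = 11, e = 11.
Check constraint 3: c + e = 18; constraint 5: e + a = 15; constraint 6: b + c = 18. The remaining constraints are straightforward to verify.

Satisfiable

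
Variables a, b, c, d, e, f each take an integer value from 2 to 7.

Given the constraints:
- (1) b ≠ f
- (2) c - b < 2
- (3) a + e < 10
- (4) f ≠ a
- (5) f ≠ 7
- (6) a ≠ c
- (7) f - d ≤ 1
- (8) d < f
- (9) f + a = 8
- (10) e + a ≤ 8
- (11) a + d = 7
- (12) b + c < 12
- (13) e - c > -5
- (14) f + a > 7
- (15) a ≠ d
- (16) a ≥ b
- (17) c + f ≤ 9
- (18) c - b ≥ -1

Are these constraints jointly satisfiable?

Try a = 5, b = 5, c = 4, d = 2, e = 2, f = 3.
Check constraint 2: c - b = -1; constraint 3: a + e = 7. The remaining constraints are straightforward to verify.

Satisfiable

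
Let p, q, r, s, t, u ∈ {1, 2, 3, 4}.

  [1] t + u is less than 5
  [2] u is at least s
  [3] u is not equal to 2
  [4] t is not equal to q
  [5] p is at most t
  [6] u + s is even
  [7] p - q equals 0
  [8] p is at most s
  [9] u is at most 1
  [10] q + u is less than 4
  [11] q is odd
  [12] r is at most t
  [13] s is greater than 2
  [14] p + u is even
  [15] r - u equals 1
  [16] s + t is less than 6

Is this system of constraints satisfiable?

Unsatisfiable

From constraint 13: s ≥ 3. From constraints 2 and 9: s ≤ u and u ≤ 1, so s ≤ 1. But 1 < 3, so no value of s works.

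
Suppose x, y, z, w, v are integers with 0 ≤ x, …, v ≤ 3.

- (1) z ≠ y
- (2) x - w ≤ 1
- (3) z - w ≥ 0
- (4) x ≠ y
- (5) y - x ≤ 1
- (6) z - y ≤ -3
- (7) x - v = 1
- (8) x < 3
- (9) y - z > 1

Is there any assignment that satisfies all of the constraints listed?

Constraints 2, 3, 5, and 6 give z − w ≥ 0, w − x ≥ -1, x − y ≥ -1, y − z ≥ 3.
Adding all 4 inequalities: the left sides telescope to 0, and the right sides sum to 0 + (-1) + (-1) + 3 = 1. So 0 ≥ 1, which is false.

Unsatisfiable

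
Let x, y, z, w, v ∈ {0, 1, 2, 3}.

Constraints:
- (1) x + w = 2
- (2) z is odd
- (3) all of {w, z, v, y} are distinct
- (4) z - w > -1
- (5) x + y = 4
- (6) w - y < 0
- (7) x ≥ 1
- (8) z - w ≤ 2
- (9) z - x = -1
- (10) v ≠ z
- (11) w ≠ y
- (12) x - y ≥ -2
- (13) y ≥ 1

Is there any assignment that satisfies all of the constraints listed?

Satisfiable

The assignment x = 2, y = 2, z = 1, w = 0, v = 3 works:
  constraint 1 holds since x + w = 2.
  constraint 4 holds since z - w = 1.
  constraint 5 holds since x + y = 4.
The rest check out directly.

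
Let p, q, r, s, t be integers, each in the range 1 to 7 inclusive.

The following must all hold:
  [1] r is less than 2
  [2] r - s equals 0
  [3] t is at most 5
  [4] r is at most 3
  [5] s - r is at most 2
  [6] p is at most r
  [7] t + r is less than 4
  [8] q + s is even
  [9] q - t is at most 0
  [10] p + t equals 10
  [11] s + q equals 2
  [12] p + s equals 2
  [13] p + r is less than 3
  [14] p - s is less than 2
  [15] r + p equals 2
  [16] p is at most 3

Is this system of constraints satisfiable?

From constraints 4 and 6: p ≤ r ≤ 3. From constraint 3: t ≤ 5. Hence p + t ≤ 8. But constraint 10 requires p + t = 10, and 10 > 8. Contradiction.

Unsatisfiable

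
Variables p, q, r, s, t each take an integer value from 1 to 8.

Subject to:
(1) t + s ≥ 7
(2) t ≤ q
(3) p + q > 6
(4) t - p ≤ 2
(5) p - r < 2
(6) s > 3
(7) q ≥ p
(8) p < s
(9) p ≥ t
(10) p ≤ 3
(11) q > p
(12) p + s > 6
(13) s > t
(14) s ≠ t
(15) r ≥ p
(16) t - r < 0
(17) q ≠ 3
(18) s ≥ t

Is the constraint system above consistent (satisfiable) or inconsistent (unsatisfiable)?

The assignment p = 3, q = 6, r = 4, s = 6, t = 2 works:
  constraint 1 holds since t + s = 8.
  constraint 3 holds since p + q = 9.
  constraint 4 holds since t - p = -1.
The rest check out directly.

Satisfiable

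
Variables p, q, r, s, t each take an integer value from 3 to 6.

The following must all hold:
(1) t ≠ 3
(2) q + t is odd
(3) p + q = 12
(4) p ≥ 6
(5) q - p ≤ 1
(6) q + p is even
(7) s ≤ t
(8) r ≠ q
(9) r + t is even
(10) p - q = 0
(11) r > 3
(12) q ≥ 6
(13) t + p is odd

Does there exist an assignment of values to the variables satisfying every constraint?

Take p = 6, q = 6, r = 5, s = 3, t = 5. Then constraint 3: p + q = 12; constraint 5: q - p = 0; constraint 10: p - q = 0, and every other listed constraint is also met.

Satisfiable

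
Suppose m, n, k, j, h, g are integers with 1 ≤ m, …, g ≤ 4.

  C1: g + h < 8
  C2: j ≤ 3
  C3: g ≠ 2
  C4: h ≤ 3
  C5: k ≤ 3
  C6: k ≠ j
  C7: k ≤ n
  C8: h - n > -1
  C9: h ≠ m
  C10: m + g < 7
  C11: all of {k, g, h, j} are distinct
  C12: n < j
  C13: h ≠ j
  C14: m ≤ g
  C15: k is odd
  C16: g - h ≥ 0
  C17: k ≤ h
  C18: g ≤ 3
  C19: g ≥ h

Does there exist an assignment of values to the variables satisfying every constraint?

Constraints 2, 4, 5, and 18 confine each of k, g, h, j to the 3 values {1, …, 3} (the domain already gives each ≥ 1).
Constraint 11 requires all 4 of them to be distinct, but only 3 values are available — impossible by the pigeonhole principle.

Unsatisfiable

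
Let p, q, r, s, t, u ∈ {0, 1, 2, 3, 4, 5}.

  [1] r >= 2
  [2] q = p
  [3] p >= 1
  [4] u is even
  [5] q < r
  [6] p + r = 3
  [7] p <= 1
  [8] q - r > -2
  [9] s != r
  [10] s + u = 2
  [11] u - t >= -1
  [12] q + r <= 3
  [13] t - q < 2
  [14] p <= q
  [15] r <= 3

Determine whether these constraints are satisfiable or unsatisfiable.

Satisfiable

One satisfying assignment is p = 1, q = 1, r = 2, s = 0, t = 2, u = 2.
For the less obvious constraints — constraint 6: p + r = 3; constraint 8: q - r = -1; constraint 10: s + u = 2 — and the others hold by inspection.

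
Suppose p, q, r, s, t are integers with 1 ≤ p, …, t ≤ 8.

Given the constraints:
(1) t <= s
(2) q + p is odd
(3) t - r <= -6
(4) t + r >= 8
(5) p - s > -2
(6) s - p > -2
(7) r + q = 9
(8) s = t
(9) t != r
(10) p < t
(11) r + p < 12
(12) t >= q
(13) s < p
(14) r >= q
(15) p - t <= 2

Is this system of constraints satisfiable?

Constraints 1, 10, and 13 give p < t, t ≤ s, s < p. Chaining: p < t ≤ s < p, which forces p < p — impossible.

Unsatisfiable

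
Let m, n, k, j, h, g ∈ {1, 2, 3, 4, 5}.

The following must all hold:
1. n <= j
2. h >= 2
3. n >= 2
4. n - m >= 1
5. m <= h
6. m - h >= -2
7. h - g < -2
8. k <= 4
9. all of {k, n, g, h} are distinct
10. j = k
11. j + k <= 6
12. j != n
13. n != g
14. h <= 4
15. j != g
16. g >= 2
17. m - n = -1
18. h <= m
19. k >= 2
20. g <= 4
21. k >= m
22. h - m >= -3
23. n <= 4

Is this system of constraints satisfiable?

Unsatisfiable

Constraints 2, 3, 8, 14, 16, 19, 20, and 23 confine each of k, n, g, h to the 3 values {2, …, 4}.
Constraint 9 requires all 4 of them to be distinct, but only 3 values are available — impossible by the pigeonhole principle.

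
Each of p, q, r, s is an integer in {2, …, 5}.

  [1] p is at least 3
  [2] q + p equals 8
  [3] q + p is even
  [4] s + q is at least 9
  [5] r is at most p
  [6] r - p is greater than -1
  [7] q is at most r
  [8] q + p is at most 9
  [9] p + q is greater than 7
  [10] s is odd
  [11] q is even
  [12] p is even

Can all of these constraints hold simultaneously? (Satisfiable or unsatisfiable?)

Try p = 4, q = 4, r = 4, s = 5.
Check constraint 2: q + p = 8; constraint 4: s + q = 9; constraint 6: r - p = 0. The remaining constraints are straightforward to verify.

Satisfiable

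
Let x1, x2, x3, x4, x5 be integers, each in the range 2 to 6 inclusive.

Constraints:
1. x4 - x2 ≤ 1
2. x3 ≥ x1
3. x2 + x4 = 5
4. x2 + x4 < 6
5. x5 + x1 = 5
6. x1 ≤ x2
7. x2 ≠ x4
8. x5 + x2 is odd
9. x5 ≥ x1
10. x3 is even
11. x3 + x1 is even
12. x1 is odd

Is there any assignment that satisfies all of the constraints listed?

Unsatisfiable

Constraint 10 makes x3 even and constraint 12 makes x1 odd, so x3 + x1 must be odd. Constraint 11 says x3 + x1 is even — contradiction.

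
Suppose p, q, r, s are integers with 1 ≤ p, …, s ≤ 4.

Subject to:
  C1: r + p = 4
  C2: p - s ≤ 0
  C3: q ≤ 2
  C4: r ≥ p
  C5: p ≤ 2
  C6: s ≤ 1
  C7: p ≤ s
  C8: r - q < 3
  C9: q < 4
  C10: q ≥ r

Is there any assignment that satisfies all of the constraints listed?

From constraints 3 and 10: r ≤ q ≤ 2. From constraints 6 and 7: p ≤ s ≤ 1. Hence r + p ≤ 3. But constraint 1 requires r + p = 4, and 4 > 3. Contradiction.

Unsatisfiable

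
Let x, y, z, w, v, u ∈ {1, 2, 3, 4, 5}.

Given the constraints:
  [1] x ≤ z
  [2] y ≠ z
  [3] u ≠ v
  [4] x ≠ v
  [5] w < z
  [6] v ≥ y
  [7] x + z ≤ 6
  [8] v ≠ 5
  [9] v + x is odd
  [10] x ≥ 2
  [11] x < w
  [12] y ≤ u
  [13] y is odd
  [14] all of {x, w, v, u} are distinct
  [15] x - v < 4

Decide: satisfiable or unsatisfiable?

Satisfiable

One satisfying assignment is x = 2, y = 1, z = 4, w = 3, v = 1, u = 4.
For the less obvious constraints — constraint 7: x + z = 6; constraint 14: values 2, 3, 1, 4 are distinct; constraint 15: x - v = 1 — and the others hold by inspection.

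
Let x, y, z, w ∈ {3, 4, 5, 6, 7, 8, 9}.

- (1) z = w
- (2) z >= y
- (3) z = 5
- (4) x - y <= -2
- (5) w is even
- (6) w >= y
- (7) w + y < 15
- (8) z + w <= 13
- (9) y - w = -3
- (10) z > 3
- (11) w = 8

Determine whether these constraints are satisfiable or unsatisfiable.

Constraint 3 fixes z = 5 and constraint 11 fixes w = 8, but constraint 1 requires z = w. Since 5 ≠ 8, contradiction.

Unsatisfiable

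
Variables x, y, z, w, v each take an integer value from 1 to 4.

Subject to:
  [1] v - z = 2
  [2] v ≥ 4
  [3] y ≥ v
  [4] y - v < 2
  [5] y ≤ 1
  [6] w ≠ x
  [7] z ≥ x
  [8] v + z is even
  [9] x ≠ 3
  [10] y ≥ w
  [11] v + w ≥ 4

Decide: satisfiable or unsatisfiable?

Unsatisfiable

From constraints 2 and 3: y ≥ v and v ≥ 4, so y ≥ 4. From constraint 5: y ≤ 1. But 1 < 4, so no value of y works.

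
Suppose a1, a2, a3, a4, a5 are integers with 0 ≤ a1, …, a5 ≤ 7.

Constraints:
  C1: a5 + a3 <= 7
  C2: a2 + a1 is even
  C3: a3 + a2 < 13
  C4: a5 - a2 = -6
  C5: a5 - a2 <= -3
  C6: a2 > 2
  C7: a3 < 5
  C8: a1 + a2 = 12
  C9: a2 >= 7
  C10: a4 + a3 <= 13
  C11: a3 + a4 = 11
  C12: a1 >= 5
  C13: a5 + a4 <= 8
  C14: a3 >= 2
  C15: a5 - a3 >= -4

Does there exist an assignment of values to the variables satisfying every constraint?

Satisfiable

The assignment a1 = 5, a2 = 7, a3 = 4, a4 = 7, a5 = 1 works:
  constraint 1 holds since a5 + a3 = 5.
  constraint 3 holds since a3 + a2 = 11.
  constraint 4 holds since a5 - a2 = -6.
The rest check out directly.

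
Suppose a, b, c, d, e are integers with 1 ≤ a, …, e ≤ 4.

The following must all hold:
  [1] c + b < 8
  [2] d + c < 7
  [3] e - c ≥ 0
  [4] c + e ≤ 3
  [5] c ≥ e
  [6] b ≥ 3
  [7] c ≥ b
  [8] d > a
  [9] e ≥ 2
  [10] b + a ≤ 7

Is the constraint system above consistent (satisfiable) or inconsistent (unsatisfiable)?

From constraints 6 and 7: c ≥ b ≥ 3. From constraint 9: e ≥ 2. Hence c + e ≥ 5. But constraint 4 requires c + e ≤ 3, and 3 < 5. Contradiction.

Unsatisfiable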